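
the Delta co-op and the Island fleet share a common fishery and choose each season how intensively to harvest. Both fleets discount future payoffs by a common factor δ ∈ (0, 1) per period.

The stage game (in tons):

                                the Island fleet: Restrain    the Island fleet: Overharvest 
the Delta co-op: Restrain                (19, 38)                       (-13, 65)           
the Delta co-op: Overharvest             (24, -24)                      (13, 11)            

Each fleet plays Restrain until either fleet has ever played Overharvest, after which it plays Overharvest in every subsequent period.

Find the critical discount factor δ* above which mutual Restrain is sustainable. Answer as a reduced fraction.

1/2

For the Delta co-op: deviation gain 24−19 = 5, per-period punishment loss 19−13 = 6. IC gives δ ≥ 5/11.
For the Island fleet: gain 27, loss 27 per period, so δ ≥ 27/54 = 1/2.
The tighter constraint is the Island fleet's, so cooperation needs δ ≥ 1/2.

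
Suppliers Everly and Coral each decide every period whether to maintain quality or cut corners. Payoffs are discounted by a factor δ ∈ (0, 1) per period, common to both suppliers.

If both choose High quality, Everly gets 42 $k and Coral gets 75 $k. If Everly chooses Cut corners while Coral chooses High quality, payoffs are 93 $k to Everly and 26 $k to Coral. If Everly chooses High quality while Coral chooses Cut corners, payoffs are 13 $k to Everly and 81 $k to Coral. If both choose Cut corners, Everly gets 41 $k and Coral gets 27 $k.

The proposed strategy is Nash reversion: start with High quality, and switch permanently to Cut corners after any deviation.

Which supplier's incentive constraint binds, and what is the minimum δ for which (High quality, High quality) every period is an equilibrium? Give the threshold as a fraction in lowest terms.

Everly's threshold: (93−42)/(93−41) = 51/52.
Coral's threshold: (81−75)/(81−27) = 1/9.
51/52 > 1/9, so Everly binds and δ* = 51/52.

Everly; δ ≥ 51/52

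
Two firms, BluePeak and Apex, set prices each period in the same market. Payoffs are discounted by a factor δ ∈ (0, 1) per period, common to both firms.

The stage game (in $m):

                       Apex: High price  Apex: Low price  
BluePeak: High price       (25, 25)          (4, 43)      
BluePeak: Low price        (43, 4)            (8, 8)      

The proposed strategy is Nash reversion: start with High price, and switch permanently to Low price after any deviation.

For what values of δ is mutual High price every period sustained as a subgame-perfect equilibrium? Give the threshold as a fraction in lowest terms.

18/35

25/(1−δ) ≥ 43 + 8δ/(1−δ)
25 ≥ 43 − 35δ
δ ≥ 18/35.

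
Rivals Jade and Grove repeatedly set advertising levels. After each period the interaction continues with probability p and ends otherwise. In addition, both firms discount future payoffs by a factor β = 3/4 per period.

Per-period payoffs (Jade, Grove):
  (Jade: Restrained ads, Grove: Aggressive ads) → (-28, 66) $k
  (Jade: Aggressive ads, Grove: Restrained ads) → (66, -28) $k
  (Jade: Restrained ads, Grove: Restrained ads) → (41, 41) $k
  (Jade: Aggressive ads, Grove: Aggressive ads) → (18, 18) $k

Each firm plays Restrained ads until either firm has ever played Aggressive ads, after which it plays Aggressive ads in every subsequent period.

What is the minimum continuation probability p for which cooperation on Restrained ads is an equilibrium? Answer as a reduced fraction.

With continuation probability p and discount β, the effective per-period discount factor is βp.
Grim-trigger IC: βp ≥ (66−41)/(66−18) = 25/48.
So p ≥ (25/48)/(3/4) = 25/36.

25/36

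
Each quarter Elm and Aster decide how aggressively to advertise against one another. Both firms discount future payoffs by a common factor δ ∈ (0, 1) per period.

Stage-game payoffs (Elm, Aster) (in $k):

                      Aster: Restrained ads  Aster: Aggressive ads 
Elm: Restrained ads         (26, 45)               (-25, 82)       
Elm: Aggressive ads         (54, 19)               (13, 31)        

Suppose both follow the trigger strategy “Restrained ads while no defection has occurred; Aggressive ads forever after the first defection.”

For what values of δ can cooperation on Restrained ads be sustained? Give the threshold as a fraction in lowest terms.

Elm: cooperation gives 26 each period; deviation gives 54 once then 13 forever.
  26/(1−δ) ≥ 54 + 13δ/(1−δ) ⇒ δ ≥ 28/41.
Aster: cooperation gives 45 each period; deviation gives 82 once then 31 forever.
  δ ≥ 37/51.
Both must hold, so the binding constraint is Aster's: δ ≥ 37/51.

37/51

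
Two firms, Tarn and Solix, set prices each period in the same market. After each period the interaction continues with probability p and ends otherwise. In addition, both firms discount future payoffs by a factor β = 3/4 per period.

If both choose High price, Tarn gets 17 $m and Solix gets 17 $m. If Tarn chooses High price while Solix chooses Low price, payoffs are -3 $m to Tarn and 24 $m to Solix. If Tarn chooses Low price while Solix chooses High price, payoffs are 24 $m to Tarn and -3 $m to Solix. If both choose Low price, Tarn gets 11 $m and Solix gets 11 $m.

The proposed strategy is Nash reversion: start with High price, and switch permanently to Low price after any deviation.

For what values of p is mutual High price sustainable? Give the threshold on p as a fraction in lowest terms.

28/39

Expected continuation weight on next period's payoff is β·p = 3/4·p, which plays the role of the discount factor.
Cooperation requires 3/4·p ≥ (24−17)/(24−11) = 7/13, hence p ≥ 28/39.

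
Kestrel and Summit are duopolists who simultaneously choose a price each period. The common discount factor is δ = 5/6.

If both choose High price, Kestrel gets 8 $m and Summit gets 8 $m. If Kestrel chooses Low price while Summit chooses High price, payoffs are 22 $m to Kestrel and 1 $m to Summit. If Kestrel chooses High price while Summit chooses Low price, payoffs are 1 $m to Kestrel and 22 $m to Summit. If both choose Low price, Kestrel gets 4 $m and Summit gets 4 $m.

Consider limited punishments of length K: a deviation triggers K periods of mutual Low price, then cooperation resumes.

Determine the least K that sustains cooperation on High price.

7

No profitable deviation requires (8−4)(δ+…+δ^K) ≥ 22−8, i.e. δ+…+δ^K ≥ 7/2 ≈ 3.5000.
With δ = 5/6, the partial sums are K=1: 0.8333, K=2: 1.5278, …, K=5: 2.9906, K=6: 3.3255, K=7: 3.6046.
K = 7 is the first length at which the sum reaches 3.5000.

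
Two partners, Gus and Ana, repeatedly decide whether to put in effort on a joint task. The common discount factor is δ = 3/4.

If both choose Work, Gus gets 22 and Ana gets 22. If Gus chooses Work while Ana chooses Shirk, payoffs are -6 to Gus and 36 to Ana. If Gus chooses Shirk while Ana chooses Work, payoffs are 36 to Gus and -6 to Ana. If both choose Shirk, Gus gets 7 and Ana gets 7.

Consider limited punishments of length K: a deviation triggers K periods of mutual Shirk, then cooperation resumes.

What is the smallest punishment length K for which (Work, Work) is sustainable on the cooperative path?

IC: δ(1−δ^K)/(1−δ) ≥ (36−22)/(22−7) = 14/15.
With δ = 3/4: need 1 − δ^K ≥ 14/15·(1−3/4)/(3/4), i.e. δ^K ≤ 0.6889.
Since (3/4)^1 = 0.7500 and (3/4)^2 = 0.5625, the smallest such K is 2.

2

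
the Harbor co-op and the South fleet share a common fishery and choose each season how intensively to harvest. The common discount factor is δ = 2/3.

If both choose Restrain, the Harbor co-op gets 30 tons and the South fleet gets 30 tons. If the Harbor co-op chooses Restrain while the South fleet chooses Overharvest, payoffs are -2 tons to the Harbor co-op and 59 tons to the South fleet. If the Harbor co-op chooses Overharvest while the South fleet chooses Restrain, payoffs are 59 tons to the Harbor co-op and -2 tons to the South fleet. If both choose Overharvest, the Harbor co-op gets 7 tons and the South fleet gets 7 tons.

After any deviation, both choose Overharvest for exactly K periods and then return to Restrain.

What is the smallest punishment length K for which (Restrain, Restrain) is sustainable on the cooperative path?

Need Σ_{k=1}^{K} δ^k ≥ (59−30)/(30−7) = 1.2609 at δ = 2/3.
At K = 2 the sum is 1.1111 < 1.2609; at K = 3 it is 1.4074 ≥ 1.2609.
So the minimum punishment length is K = 3.

3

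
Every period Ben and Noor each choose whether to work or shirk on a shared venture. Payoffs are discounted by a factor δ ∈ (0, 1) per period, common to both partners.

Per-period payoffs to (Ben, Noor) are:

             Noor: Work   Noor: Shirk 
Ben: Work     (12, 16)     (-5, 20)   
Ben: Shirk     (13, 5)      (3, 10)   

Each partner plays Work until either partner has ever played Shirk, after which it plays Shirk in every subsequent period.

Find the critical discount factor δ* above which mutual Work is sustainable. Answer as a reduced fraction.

2/5

Ben's threshold: (13−12)/(13−3) = 1/10.
Noor's threshold: (20−16)/(20−10) = 2/5.
1/10 < 2/5, so Noor binds and δ* = 2/5.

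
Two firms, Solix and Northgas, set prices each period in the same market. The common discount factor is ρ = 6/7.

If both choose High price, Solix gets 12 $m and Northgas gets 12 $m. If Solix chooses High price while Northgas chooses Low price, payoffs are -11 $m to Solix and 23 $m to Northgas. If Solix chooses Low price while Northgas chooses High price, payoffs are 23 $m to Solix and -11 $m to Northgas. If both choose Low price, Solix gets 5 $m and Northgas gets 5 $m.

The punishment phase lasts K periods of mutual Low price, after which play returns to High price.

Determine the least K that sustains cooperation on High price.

2

No profitable deviation requires (12−5)(ρ+…+ρ^K) ≥ 23−12, i.e. ρ+…+ρ^K ≥ 11/7 ≈ 1.5714.
With ρ = 6/7, the partial sums are K=1: 0.8571, K=2: 1.5918.
K = 2 is the first length at which the sum reaches 1.5714.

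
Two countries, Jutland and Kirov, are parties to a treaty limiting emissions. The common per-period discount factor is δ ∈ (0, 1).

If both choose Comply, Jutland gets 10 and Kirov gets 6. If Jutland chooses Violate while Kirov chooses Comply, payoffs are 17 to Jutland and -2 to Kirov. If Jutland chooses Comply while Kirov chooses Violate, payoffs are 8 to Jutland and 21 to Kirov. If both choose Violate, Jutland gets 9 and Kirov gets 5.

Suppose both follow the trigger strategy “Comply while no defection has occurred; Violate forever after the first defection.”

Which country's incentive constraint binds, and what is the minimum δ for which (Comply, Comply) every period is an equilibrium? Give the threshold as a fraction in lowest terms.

For Jutland: deviation gain 17−10 = 7, per-period punishment loss 10−9 = 1. IC gives δ ≥ 7/8.
For Kirov: gain 15, loss 1 per period, so δ ≥ 15/16.
The tighter constraint is Kirov's, so cooperation needs δ ≥ 15/16.

Kirov; δ ≥ 15/16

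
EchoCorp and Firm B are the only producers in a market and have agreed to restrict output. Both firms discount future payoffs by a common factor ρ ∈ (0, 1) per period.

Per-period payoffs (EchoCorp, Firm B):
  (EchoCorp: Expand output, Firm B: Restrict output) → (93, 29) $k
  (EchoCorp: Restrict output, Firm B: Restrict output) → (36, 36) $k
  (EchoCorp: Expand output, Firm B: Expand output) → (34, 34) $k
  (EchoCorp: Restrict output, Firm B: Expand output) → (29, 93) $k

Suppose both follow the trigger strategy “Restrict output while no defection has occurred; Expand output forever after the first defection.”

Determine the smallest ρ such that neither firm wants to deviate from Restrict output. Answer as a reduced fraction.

57/59

Under grim trigger the critical discount factor is (T−C)/(T−P) with T = 93, C = 36, P = 34.
ρ* = (93−36)/(93−34) = 57/59.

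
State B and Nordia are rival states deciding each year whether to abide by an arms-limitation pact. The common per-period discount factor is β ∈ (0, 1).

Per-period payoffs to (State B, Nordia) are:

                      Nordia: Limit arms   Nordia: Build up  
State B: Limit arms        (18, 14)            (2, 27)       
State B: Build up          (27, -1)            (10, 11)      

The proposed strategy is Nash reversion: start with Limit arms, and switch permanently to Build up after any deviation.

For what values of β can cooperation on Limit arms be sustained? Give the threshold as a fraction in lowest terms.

13/16

State B: cooperation gives 18 each period; deviation gives 27 once then 10 forever.
  18/(1−β) ≥ 27 + 10β/(1−β) ⇒ β ≥ 9/17.
Nordia: cooperation gives 14 each period; deviation gives 27 once then 11 forever.
  β ≥ 13/16.
Both must hold, so the binding constraint is Nordia's: β ≥ 13/16.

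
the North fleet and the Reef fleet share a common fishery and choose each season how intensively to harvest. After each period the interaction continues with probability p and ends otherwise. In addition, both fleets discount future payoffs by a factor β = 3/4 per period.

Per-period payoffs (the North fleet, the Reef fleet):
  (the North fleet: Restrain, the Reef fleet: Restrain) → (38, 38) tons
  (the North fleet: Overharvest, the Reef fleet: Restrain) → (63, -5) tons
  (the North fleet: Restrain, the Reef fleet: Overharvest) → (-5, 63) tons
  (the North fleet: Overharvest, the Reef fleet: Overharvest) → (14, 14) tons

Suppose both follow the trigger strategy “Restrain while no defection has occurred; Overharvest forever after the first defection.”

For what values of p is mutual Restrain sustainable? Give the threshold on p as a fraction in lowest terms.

100/147

With continuation probability p and discount β, the effective per-period discount factor is βp.
Grim-trigger IC: βp ≥ (63−38)/(63−14) = 25/49.
So p ≥ (25/49)/(3/4) = 100/147.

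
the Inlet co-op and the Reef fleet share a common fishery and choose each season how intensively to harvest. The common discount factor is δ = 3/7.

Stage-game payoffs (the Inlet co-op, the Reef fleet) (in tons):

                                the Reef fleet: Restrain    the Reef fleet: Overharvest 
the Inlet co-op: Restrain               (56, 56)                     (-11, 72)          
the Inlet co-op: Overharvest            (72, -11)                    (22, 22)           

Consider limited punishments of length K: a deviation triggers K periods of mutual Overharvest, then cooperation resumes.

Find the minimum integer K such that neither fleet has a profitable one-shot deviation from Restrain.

2

IC: δ(1−δ^K)/(1−δ) ≥ (72−56)/(56−22) = 8/17.
With δ = 3/7: need 1 − δ^K ≥ 8/17·(1−3/7)/(3/7), i.e. δ^K ≤ 0.3725.
Since (3/7)^1 = 0.4286 and (3/7)^2 = 0.1837, the smallest such K is 2.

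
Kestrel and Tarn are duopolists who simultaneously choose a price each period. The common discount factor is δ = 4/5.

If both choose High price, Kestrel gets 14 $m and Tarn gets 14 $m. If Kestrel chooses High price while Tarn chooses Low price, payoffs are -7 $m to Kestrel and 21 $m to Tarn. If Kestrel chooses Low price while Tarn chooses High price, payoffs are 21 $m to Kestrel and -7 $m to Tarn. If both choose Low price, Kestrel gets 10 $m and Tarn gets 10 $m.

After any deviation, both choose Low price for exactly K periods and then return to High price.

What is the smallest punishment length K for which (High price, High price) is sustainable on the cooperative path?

No profitable deviation requires (14−10)(δ+…+δ^K) ≥ 21−14, i.e. δ+…+δ^K ≥ 7/4 ≈ 1.7500.
With δ = 4/5, the partial sums are K=1: 0.8000, K=2: 1.4400, K=3: 1.9520.
K = 3 is the first length at which the sum reaches 1.7500.

3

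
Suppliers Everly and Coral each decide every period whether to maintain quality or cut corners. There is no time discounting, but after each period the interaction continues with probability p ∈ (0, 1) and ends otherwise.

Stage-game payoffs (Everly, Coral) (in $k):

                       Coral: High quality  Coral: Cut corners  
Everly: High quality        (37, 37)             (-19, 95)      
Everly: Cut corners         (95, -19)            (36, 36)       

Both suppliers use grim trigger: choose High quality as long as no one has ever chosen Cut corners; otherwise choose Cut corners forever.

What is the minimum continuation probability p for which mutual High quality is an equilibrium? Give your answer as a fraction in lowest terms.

58/59

Expected cooperation value is 37 + p·37 + p²·37 + … = 37/(1−p); deviation gives 95 + p·36/(1−p).
37 ≥ 95(1−p) + 36p ⇒ 59p ≥ 58 ⇒ p ≥ 58/59.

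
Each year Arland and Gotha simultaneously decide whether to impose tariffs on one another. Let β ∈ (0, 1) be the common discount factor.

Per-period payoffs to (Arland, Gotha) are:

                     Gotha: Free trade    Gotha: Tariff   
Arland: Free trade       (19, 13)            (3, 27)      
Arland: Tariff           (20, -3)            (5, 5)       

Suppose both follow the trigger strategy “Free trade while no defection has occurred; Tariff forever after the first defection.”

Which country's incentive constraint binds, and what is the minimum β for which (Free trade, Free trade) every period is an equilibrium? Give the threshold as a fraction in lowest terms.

For Arland: deviation gain 20−19 = 1, per-period punishment loss 19−5 = 14. IC gives β ≥ 1/15.
For Gotha: gain 14, loss 8 per period, so β ≥ 14/22 = 7/11.
The tighter constraint is Gotha's, so cooperation needs β ≥ 7/11.

Gotha; β ≥ 7/11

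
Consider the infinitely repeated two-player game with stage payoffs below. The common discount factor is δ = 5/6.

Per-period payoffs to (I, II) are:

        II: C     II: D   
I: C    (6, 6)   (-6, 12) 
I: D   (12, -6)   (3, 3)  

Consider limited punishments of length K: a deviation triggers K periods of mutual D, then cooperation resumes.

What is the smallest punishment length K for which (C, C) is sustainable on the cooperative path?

IC: δ(1−δ^K)/(1−δ) ≥ (12−6)/(6−3) = 2.
With δ = 5/6: need 1 − δ^K ≥ 2·(1−5/6)/(5/6), i.e. δ^K ≤ 0.6000.
Since (5/6)^2 = 0.6944 and (5/6)^3 = 0.5787, the smallest such K is 3.

3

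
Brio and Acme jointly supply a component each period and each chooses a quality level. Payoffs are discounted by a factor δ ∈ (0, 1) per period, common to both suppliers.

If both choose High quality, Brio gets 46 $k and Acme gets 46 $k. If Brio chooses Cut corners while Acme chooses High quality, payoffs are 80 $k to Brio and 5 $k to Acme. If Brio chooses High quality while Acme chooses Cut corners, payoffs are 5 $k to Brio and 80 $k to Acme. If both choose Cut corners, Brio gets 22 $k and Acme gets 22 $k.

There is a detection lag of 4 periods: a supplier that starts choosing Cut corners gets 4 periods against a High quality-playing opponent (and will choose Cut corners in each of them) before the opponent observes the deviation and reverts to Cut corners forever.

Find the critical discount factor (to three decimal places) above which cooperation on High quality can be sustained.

0.875

A deviator earns 80 for 4 periods, then 22 forever; cooperating earns 46 forever. Multiplying the IC by (1−δ):
46 ≥ 80(1−δ^4) + 22δ^4, so 58·δ^4 ≥ 34 and δ^4 ≥ 17/29.
δ ≥ (17/29)^(1/4) ≈ 0.875.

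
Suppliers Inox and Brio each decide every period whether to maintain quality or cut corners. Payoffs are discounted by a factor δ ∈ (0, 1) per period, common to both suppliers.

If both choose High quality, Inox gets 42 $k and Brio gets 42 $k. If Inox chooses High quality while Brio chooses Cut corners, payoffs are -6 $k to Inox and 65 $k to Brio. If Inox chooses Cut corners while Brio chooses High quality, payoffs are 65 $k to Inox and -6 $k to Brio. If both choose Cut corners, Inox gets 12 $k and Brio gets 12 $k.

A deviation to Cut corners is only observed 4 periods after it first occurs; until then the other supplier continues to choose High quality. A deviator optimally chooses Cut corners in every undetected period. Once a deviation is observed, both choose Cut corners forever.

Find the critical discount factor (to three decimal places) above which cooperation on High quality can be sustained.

The best deviation is to choose Cut corners for all 4 undetected periods, earning 65 each, then 12 forever once detected.
Deviation value: 65(1−δ^4)/(1−δ) + 12δ^4/(1−δ); cooperation value: 42/(1−δ).
IC: 42 ≥ 65(1−δ^4) + 12δ^4 = 65 − 53δ^4.
So δ^4 ≥ 23/53, giving δ ≥ (23/53)^(1/4) ≈ 0.812.

0.812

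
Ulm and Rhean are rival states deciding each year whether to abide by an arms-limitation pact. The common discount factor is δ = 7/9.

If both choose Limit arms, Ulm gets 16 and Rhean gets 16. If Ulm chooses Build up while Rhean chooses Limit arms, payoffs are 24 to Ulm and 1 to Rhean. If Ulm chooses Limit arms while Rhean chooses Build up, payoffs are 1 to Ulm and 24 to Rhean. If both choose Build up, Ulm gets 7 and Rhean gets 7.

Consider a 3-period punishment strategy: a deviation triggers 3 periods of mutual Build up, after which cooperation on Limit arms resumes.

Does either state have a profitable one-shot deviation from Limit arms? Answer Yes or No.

No

IC: δ+…+δ^3 ≥ (24−16)/(16−7) = 8/9.
At δ = 7/9: partial sum = 1.8532 ≥ 0.8889. Cooperation sustainable.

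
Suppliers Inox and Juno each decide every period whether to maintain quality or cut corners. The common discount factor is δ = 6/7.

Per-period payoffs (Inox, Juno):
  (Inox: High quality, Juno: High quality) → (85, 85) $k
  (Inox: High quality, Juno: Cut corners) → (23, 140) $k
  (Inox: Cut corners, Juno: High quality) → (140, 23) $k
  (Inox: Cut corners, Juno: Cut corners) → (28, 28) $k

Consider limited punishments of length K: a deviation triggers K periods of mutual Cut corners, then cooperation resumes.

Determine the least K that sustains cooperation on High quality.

2

No profitable deviation requires (85−28)(δ+…+δ^K) ≥ 140−85, i.e. δ+…+δ^K ≥ 55/57 ≈ 0.9649.
With δ = 6/7, the partial sums are K=1: 0.8571, K=2: 1.5918.
K = 2 is the first length at which the sum reaches 0.9649.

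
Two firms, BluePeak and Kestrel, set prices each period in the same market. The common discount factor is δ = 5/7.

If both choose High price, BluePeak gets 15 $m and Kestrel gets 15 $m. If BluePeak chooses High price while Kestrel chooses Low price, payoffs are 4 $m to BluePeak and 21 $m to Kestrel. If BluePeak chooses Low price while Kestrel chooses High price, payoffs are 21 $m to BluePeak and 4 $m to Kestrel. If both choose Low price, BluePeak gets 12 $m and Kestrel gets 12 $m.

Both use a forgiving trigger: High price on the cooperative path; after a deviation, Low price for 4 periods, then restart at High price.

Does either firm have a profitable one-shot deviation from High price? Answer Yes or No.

A one-shot deviation gives 21 now, then 12 for 4 periods, then back to 15.
Gain from deviating: (21−15) today; loss: (15−12) in each of the next 4 periods.
No-deviation condition: (15−12)(δ+…+δ^4) ≥ 21−15, i.e. δ+…+δ^4 ≥ 2.
At δ = 5/7: δ+…+δ^4 = 1.8492 < 2.0000.
So cooperation is not sustainable.

Yes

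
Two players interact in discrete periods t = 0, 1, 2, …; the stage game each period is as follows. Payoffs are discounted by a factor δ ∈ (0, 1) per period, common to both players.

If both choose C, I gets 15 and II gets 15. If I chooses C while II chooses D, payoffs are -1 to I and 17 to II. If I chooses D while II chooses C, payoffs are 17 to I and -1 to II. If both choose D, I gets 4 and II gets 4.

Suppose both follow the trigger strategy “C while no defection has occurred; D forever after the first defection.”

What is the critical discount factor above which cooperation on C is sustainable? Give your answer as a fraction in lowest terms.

2/13

Under grim trigger the critical discount factor is (T−C)/(T−P) with T = 17, C = 15, P = 4.
δ* = (17−15)/(17−4) = 2/13.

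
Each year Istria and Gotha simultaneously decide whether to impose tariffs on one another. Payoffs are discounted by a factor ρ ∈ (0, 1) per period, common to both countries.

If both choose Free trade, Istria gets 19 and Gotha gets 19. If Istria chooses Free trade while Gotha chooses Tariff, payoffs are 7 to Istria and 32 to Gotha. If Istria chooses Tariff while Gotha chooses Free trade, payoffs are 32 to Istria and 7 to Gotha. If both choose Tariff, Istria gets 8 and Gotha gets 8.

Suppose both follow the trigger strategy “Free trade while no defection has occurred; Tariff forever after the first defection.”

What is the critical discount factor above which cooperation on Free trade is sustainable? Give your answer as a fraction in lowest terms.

13/24

19/(1−ρ) ≥ 32 + 8ρ/(1−ρ)
19 ≥ 32 − 24ρ
ρ ≥ 13/24.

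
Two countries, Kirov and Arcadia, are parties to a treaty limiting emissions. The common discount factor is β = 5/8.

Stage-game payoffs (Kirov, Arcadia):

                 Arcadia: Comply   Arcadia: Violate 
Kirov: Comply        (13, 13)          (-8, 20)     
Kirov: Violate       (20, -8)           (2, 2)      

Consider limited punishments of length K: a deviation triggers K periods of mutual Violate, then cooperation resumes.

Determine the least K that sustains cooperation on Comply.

2

Need Σ_{k=1}^{K} β^k ≥ (20−13)/(13−2) = 0.6364 at β = 5/8.
At K = 1 the sum is 0.6250 < 0.6364; at K = 2 it is 1.0156 ≥ 0.6364.
So the minimum punishment length is K = 2.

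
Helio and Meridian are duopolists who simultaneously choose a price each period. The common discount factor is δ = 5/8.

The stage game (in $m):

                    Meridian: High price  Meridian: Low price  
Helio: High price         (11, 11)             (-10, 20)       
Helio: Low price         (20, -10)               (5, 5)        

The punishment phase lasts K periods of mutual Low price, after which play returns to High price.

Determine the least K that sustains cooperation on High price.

5

Need Σ_{k=1}^{K} δ^k ≥ (20−11)/(11−5) = 1.5000 at δ = 5/8.
At K = 4 the sum is 1.4124 < 1.5000; at K = 5 it is 1.5077 ≥ 1.5000.
So the minimum punishment length is K = 5.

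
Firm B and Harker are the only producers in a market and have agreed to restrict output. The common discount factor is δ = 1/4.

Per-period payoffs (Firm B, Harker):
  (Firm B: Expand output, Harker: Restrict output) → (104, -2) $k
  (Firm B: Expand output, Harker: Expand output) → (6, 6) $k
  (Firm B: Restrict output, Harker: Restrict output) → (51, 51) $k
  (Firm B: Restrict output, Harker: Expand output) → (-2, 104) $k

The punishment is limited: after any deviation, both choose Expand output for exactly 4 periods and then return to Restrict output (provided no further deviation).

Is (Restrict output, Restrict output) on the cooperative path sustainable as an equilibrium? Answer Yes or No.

No

IC: δ+…+δ^4 ≥ (104−51)/(51−6) = 53/45.
At δ = 1/4: partial sum = 0.3320 < 1.1778. Cooperation not sustainable.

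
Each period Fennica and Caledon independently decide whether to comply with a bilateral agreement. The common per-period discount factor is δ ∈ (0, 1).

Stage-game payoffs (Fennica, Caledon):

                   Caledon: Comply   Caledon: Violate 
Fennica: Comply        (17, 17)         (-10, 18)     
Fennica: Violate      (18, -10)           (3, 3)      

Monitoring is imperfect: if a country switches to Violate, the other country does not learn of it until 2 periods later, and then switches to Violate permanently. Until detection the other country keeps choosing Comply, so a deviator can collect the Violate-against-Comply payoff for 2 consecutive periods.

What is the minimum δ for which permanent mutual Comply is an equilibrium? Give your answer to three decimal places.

The best deviation is to choose Violate for all 2 undetected periods, earning 18 each, then 3 forever once detected.
Deviation value: 18(1−δ^2)/(1−δ) + 3δ^2/(1−δ); cooperation value: 17/(1−δ).
IC: 17 ≥ 18(1−δ^2) + 3δ^2 = 18 − 15δ^2.
So δ^2 ≥ 1/15, giving δ ≥ (1/15)^(1/2) ≈ 0.258.

0.258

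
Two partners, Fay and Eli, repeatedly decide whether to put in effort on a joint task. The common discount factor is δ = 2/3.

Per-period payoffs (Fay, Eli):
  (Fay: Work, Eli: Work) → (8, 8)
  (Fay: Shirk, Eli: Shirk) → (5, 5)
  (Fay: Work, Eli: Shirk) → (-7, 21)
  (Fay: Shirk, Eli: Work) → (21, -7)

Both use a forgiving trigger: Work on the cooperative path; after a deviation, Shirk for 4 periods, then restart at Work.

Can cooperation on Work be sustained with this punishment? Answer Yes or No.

A one-shot deviation gives 21 now, then 5 for 4 periods, then back to 8.
Gain from deviating: (21−8) today; loss: (8−5) in each of the next 4 periods.
No-deviation condition: (8−5)(δ+…+δ^4) ≥ 21−8, i.e. δ+…+δ^4 ≥ 13/3.
At δ = 2/3: δ+…+δ^4 = 1.6049 < 4.3333.
So cooperation is not sustainable.

No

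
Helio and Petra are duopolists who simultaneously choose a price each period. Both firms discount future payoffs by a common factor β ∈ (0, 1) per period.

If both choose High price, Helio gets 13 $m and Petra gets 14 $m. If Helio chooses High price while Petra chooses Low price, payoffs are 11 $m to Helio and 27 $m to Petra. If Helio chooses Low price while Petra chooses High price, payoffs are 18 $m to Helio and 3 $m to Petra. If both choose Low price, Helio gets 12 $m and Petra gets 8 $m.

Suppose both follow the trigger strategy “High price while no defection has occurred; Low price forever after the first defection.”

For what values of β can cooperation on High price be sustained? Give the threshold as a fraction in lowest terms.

Helio: cooperation gives 13 each period; deviation gives 18 once then 12 forever.
  13/(1−β) ≥ 18 + 12β/(1−β) ⇒ β ≥ 5/6.
Petra: cooperation gives 14 each period; deviation gives 27 once then 8 forever.
  β ≥ 13/19.
Both must hold, so the binding constraint is Helio's: β ≥ 5/6.

5/6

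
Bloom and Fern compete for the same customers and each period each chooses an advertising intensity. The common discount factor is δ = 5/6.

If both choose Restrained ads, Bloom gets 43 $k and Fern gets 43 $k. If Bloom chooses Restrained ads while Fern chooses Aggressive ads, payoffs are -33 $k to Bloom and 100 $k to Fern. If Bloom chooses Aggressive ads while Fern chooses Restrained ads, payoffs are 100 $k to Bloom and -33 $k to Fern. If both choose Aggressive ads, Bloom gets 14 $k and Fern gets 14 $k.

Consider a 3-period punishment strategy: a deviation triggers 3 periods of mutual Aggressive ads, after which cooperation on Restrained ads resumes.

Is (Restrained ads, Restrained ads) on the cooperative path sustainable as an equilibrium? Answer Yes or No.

A one-shot deviation gives 100 now, then 14 for 3 periods, then back to 43.
Gain from deviating: (100−43) today; loss: (43−14) in each of the next 3 periods.
No-deviation condition: (43−14)(δ+…+δ^3) ≥ 100−43, i.e. δ+…+δ^3 ≥ 57/29.
At δ = 5/6: δ+…+δ^3 = 2.1065 ≥ 1.9655.
So cooperation is sustainable.

Yes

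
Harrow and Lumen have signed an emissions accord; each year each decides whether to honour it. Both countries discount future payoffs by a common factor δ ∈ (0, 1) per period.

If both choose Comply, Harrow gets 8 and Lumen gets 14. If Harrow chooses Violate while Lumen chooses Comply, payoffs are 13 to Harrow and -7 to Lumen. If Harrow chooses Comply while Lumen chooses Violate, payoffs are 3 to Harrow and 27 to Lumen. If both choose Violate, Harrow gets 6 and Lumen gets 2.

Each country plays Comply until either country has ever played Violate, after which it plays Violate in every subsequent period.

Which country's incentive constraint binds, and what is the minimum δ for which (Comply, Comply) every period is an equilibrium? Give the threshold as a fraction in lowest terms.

For Harrow: deviation gain 13−8 = 5, per-period punishment loss 8−6 = 2. IC gives δ ≥ 5/7.
For Lumen: gain 13, loss 12 per period, so δ ≥ 13/25.
The tighter constraint is Harrow's, so cooperation needs δ ≥ 5/7.

Harrow; δ ≥ 5/7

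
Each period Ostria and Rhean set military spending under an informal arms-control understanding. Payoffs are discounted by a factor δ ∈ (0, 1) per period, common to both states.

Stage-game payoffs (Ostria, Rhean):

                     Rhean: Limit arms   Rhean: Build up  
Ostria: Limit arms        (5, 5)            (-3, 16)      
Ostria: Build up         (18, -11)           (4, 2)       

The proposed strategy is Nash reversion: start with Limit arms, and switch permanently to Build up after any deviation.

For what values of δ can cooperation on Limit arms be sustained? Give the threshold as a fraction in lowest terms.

For Ostria: deviation gain 18−5 = 13, per-period punishment loss 5−4 = 1. IC gives δ ≥ 13/14.
For Rhean: gain 11, loss 3 per period, so δ ≥ 11/14.
The tighter constraint is Ostria's, so cooperation needs δ ≥ 13/14.

13/14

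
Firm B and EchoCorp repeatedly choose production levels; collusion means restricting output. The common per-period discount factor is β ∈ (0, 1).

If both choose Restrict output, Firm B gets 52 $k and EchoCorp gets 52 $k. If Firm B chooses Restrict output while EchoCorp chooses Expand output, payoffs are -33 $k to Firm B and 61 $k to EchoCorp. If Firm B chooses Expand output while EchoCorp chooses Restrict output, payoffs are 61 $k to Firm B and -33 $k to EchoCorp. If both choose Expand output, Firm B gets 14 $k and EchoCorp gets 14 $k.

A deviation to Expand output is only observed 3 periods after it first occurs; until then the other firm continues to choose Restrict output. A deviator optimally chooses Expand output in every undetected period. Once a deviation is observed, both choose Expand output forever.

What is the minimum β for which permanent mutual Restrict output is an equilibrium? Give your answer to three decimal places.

0.576

A deviator earns 61 for 3 periods, then 14 forever; cooperating earns 52 forever. Multiplying the IC by (1−β):
52 ≥ 61(1−β^3) + 14β^3, so 47·β^3 ≥ 9 and β^3 ≥ 9/47.
β ≥ (9/47)^(1/3) ≈ 0.576.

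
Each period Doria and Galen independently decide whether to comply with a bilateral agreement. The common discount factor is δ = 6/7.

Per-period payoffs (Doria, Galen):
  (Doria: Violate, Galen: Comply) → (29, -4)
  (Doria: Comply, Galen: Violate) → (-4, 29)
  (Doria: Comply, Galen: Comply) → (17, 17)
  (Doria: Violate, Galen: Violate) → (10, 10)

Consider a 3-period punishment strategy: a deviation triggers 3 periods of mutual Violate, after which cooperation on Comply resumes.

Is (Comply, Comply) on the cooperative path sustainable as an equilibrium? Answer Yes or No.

Yes

IC: δ+…+δ^3 ≥ (29−17)/(17−10) = 12/7.
At δ = 6/7: partial sum = 2.2216 ≥ 1.7143. Cooperation sustainable.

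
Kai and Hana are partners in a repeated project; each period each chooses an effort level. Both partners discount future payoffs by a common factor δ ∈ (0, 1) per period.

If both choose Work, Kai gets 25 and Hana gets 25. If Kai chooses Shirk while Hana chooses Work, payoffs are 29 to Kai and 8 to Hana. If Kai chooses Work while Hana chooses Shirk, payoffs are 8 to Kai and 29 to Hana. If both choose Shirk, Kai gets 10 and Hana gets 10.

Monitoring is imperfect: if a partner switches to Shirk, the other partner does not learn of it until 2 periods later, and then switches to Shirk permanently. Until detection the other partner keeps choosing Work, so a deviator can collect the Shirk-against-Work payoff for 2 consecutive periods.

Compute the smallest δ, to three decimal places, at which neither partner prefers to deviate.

0.459

A deviator earns 29 for 2 periods, then 10 forever; cooperating earns 25 forever. Multiplying the IC by (1−δ):
25 ≥ 29(1−δ^2) + 10δ^2, so 19·δ^2 ≥ 4 and δ^2 ≥ 4/19.
δ ≥ (4/19)^(1/2) ≈ 0.459.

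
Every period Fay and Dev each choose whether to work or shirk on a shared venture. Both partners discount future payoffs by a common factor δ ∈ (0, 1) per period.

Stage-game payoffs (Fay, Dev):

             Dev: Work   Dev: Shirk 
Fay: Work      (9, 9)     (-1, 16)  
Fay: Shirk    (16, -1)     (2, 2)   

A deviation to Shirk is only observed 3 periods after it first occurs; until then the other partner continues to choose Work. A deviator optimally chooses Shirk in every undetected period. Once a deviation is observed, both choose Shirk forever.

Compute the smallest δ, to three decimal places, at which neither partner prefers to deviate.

0.794

The best deviation is to choose Shirk for all 3 undetected periods, earning 16 each, then 2 forever once detected.
Deviation value: 16(1−δ^3)/(1−δ) + 2δ^3/(1−δ); cooperation value: 9/(1−δ).
IC: 9 ≥ 16(1−δ^3) + 2δ^3 = 16 − 14δ^3.
So δ^3 ≥ 7/14 = 1/2, giving δ ≥ (1/2)^(1/3) ≈ 0.794.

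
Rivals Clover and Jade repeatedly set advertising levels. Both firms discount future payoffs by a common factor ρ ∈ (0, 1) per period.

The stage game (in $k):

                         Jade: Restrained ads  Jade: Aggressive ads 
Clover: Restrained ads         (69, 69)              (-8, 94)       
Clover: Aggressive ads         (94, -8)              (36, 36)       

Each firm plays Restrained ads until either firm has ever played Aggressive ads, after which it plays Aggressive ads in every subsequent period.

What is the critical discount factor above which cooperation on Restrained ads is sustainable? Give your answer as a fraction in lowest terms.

Cooperation forever yields 69 each period: 69/(1−ρ).
Deviating yields 94 once, then 36 forever: 94 + 36ρ/(1−ρ).
No profitable deviation requires 69/(1−ρ) ≥ 94 + 36ρ/(1−ρ).
Multiplying by (1−ρ): 69 ≥ 94(1−ρ) + 36ρ = 94 − 58ρ.
So 58ρ ≥ 25, i.e. ρ ≥ 25/58.

25/58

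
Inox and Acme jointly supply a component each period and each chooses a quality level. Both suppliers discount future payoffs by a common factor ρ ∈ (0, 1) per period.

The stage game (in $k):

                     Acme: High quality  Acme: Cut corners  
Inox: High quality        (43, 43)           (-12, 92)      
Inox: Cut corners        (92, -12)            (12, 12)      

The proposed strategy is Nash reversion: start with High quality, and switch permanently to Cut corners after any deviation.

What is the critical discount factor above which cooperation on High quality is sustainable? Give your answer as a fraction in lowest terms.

Under grim trigger the critical discount factor is (T−C)/(T−P) with T = 92, C = 43, P = 12.
ρ* = (92−43)/(92−12) = 49/80.

49/80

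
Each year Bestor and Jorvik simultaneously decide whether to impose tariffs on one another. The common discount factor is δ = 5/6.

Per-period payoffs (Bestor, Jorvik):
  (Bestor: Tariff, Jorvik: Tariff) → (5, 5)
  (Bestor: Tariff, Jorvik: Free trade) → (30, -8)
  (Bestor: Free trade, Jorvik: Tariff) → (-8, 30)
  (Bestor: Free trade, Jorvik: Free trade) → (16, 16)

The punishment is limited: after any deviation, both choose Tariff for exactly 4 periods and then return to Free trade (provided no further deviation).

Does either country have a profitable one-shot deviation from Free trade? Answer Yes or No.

A one-shot deviation gives 30 now, then 5 for 4 periods, then back to 16.
Gain from deviating: (30−16) today; loss: (16−5) in each of the next 4 periods.
No-deviation condition: (16−5)(δ+…+δ^4) ≥ 30−16, i.e. δ+…+δ^4 ≥ 14/11.
At δ = 5/6: δ+…+δ^4 = 2.5887 ≥ 1.2727.
So cooperation is sustainable.

No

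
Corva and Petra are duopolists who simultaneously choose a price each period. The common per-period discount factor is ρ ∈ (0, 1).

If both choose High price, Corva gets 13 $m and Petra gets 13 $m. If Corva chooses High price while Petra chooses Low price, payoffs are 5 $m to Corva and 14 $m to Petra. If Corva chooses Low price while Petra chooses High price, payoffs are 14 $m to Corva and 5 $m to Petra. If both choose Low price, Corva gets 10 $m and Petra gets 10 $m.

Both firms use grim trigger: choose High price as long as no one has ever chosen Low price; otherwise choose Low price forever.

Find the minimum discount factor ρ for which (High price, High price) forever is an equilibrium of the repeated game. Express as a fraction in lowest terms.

Cooperation forever yields 13 each period: 13/(1−ρ).
Deviating yields 14 once, then 10 forever: 14 + 10ρ/(1−ρ).
No profitable deviation requires 13/(1−ρ) ≥ 14 + 10ρ/(1−ρ).
Multiplying by (1−ρ): 13 ≥ 14(1−ρ) + 10ρ = 14 − 4ρ.
So 4ρ ≥ 1, i.e. ρ ≥ 1/4.

1/4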